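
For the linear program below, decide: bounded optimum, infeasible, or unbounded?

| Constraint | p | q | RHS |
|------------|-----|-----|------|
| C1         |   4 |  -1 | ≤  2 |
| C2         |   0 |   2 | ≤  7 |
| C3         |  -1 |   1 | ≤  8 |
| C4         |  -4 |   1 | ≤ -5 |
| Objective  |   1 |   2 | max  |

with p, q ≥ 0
C1 requires 4p - q ≤ 2, while C4 (-4p + q ≤ -5) is equivalent to 4p - q ≥ 5. Together they would need 5 ≤ 4p - q ≤ 2, which is impossible since 5 > 2. No point satisfies all constraints.

Infeasible — the constraint set is empty.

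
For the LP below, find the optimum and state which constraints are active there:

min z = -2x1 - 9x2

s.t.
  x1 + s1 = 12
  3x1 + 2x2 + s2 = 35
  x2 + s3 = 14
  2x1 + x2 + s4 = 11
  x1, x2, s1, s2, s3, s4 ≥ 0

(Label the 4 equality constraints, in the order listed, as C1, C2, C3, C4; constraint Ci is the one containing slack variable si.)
Optimal: x1 = 0, x2 = 11
Binding: C4, x1 ≥ 0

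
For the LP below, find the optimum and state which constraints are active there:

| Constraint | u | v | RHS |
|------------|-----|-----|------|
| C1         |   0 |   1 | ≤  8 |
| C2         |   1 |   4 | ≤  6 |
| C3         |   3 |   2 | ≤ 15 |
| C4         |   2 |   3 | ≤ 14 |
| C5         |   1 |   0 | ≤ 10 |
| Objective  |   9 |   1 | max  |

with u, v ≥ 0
Optimal: u = 5, v = 0
Binding: C3, v ≥ 0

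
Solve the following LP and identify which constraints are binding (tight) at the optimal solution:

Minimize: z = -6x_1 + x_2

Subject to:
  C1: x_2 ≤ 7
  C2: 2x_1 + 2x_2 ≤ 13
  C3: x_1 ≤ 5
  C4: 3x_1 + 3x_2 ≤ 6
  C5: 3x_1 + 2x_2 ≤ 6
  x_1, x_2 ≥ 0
Optimal: x_1 = 2, x_2 = 0
Binding: C4, C5, x_2 ≥ 0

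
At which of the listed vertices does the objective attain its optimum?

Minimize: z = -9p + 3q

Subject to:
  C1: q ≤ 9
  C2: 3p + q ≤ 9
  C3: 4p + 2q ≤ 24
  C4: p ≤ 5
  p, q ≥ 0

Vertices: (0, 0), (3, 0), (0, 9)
(3, 0) with z = -27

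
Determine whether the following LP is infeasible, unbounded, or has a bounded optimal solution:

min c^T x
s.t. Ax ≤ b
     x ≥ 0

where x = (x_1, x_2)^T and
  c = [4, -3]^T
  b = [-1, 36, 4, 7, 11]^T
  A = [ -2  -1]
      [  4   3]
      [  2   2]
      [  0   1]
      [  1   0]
The point (0, 2) satisfies every constraint, so the LP is feasible; the constraints give x_1 ≤ 11 and x_2 ≤ 7, which with x_1, x_2 ≥ 0 keep the feasible region inside a bounded box. A feasible, bounded LP attains a finite optimum at a vertex.

Evaluating z = 4x_1 - 3x_2 at each vertex:
  (0.5, 0): z = 2
  (2, 0): z = 8
  (0, 2): z = -6
  (0, 1): z = -3

The LP has an optimal solution: (0, 2) with z = -6.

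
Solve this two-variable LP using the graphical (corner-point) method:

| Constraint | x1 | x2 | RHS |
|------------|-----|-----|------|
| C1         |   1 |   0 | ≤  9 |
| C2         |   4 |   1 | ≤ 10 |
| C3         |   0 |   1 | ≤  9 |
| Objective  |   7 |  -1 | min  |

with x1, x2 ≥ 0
x1 = 0, x2 = 9, z = -9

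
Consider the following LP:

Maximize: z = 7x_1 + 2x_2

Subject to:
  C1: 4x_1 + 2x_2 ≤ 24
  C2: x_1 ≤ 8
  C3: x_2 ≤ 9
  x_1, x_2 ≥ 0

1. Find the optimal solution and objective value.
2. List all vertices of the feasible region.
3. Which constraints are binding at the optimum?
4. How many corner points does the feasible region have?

1. x_1 = 6, x_2 = 0, z = 42
2. (0, 0), (6, 0), (1.5, 9), (0, 9)
3. C1, x_2 ≥ 0
4. 4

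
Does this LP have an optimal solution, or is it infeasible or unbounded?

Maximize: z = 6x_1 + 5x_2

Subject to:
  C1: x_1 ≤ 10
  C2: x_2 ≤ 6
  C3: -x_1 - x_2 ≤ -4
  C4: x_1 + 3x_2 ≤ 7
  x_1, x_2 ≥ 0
The point (7, 0) satisfies every constraint, so the LP is feasible; the constraints give x_1 ≤ 10 and x_2 ≤ 6, which with x_1, x_2 ≥ 0 keep the feasible region inside a bounded box. A feasible, bounded LP attains a finite optimum at a vertex.

Evaluating z = 6x_1 + 5x_2 at each vertex:
  (4, 0): z = 24
  (7, 0): z = 42
  (2.5, 1.5): z = 22.5

The LP has an optimal solution: (7, 0) with z = 42.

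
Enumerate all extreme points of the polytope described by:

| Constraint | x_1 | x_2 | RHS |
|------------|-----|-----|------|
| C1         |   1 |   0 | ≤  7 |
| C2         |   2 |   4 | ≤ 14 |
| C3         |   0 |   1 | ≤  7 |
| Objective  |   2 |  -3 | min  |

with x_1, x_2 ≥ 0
Each vertex is the intersection of two constraint boundaries that also satisfies all remaining constraints:
  x_1 = 0 and x_2 = 0 → (0, 0)
  x_1 = 7 and 2x_1 + 4x_2 = 14 → (7, 0)
  2x_1 + 4x_2 = 14 and x_1 = 0 → (0, 3.5)

Vertices: (0, 0), (7, 0), (0, 3.5)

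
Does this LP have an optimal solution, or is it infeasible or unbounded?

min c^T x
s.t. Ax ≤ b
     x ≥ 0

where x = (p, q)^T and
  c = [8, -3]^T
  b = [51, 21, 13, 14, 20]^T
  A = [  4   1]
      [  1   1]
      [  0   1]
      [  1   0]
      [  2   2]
The point (0, 10) satisfies every constraint, so the LP is feasible; the constraints give p ≤ 14 and q ≤ 13, which with p, q ≥ 0 keep the feasible region inside a bounded box. A feasible, bounded LP attains a finite optimum at a vertex.

Evaluating z = 8p - 3q at each vertex:
  (0, 0): z = 0
  (10, 0): z = 80
  (0, 10): z = -30

Bounded optimum: z* = -30 at (0, 10).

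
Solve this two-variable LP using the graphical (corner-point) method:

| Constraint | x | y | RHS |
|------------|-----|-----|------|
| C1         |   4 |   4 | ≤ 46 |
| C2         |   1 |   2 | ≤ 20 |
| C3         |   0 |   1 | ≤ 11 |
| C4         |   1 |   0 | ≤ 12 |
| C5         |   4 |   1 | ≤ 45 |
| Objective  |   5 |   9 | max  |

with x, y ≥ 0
x = 3, y = 8.5, z = 91.5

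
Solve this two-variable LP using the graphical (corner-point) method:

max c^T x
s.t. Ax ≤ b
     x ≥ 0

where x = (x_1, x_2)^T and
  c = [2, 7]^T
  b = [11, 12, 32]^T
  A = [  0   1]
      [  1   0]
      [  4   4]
x_1 = 0, x_2 = 8, z = 56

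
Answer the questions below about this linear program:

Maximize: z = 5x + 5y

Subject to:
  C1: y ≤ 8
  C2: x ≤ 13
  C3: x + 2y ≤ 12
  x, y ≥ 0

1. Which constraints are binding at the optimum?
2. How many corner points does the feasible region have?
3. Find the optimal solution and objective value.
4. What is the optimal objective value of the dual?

1. C3, y ≥ 0
2. 3
3. x = 12, y = 0, z = 60
4. 60 (by strong duality, equal to the primal optimum)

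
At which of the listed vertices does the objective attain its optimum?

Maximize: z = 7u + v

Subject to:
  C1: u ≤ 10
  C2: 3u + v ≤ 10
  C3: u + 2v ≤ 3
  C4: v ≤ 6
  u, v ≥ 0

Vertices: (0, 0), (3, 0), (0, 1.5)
(3, 0) with z = 21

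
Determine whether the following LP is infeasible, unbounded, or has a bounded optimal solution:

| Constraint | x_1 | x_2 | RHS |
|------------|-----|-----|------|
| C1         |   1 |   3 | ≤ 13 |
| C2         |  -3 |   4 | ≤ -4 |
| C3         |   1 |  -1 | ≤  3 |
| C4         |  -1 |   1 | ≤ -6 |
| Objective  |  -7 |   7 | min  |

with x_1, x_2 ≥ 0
C3 requires x_1 - x_2 ≤ 3, while C4 (-x_1 + x_2 ≤ -6) is equivalent to x_1 - x_2 ≥ 6. Together they would need 6 ≤ x_1 - x_2 ≤ 3, which is impossible since 6 > 3. No point satisfies all constraints.

The feasible region is empty; the LP is infeasible.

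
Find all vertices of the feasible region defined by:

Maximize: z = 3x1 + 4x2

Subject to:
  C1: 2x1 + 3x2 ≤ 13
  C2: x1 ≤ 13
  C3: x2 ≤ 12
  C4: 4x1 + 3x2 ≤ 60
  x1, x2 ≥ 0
Each vertex is the intersection of two constraint boundaries that also satisfies all remaining constraints:
  x1 = 0 and x2 = 0 → (0, 0)
  2x1 + 3x2 = 13 and x2 = 0 → (6.5, 0)
  2x1 + 3x2 = 13 and x1 = 0 → (0, 4.333)

Vertices: (0, 0), (6.5, 0), (0, 4.333)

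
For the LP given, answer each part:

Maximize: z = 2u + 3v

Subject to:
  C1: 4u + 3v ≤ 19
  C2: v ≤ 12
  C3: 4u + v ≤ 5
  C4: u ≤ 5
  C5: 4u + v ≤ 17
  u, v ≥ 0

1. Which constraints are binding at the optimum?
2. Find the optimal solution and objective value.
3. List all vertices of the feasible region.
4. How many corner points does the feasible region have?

1. C3, u ≥ 0
2. u = 0, v = 5, z = 15
3. (0, 0), (1.25, 0), (0, 5)
4. 3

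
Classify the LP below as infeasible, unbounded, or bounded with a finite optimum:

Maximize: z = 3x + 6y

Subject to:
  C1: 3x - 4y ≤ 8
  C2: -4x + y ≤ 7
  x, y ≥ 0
Feasible point: (0, 0) satisfies every constraint, so the LP is feasible.
Direction d = (1, 1): for each constraint row a, a·d ≤ 0 —
  (3)(1) + (-4)(1) = -1 ≤ 0
  (-4)(1) + (1)(1) = -3 ≤ 0
and d ≥ 0, so (0, 0) + t·d stays feasible for every t ≥ 0. Along this ray z = 3x + 6y changes by 9 per unit t, so z → +∞.

Unbounded: there is a feasible ray along which z → +∞.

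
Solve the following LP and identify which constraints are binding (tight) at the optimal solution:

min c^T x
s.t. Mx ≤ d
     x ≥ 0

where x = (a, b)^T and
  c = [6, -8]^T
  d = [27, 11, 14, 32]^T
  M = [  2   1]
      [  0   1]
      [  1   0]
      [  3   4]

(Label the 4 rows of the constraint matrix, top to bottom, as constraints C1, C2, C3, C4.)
Optimal: a = 0, b = 8
Slack at optimum:
  C1: slack = 19
  C2: slack = 3
  C3: slack = 14
  C4: slack = 0 (binding)
  a ≥ 0: a = 0 (binding)
  b ≥ 0: b = 8
Binding constraints: C4, a ≥ 0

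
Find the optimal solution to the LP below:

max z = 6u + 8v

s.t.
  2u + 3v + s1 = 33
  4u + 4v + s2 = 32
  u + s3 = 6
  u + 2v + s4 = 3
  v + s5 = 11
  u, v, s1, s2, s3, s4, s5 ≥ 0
Each vertex is the intersection of two constraint boundaries that also satisfies all remaining constraints:
  u = 0 and v = 0 → (0, 0)
  u + 2v = 3 and v = 0 → (3, 0)
  u + 2v = 3 and u = 0 → (0, 1.5)

Evaluating z = 6u + 8v at each vertex:
  (0, 0): z = 0
  (3, 0): z = 18
  (0, 1.5): z = 12

The maximum is at (3, 0) with z = 18.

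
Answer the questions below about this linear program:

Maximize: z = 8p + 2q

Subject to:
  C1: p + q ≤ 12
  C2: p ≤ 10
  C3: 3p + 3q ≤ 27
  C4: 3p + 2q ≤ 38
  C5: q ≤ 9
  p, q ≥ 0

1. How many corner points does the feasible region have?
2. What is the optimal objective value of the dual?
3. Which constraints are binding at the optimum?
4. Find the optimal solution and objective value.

1. 3
2. 72 (by strong duality, equal to the primal optimum)
3. C3, q ≥ 0
4. p = 9, q = 0, z = 72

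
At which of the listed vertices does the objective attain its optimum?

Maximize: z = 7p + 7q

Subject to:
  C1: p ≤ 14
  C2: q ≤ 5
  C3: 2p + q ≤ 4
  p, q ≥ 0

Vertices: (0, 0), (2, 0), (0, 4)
(0, 4) with z = 28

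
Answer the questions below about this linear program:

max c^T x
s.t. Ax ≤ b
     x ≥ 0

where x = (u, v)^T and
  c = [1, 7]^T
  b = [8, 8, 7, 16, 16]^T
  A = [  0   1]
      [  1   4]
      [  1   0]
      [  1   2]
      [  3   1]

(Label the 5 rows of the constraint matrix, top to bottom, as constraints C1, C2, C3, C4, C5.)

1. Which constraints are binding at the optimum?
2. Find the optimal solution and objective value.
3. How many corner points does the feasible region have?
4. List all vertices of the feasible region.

1. C2, u ≥ 0
2. u = 0, v = 2, z = 14
3. 4
4. (0, 0), (5.333, 0), (5.091, 0.7273), (0, 2)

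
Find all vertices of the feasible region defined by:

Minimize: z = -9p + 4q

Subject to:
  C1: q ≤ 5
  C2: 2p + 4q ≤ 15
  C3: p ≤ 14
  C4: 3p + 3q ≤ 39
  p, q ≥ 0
Each vertex is the intersection of two constraint boundaries that also satisfies all remaining constraints:
  p = 0 and q = 0 → (0, 0)
  2p + 4q = 15 and q = 0 → (7.5, 0)
  2p + 4q = 15 and p = 0 → (0, 3.75)

Vertices: (0, 0), (7.5, 0), (0, 3.75)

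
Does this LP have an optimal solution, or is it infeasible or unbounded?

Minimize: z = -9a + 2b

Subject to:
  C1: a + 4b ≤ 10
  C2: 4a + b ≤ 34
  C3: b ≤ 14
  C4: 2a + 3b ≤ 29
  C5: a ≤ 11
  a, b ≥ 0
The point (8.5, 0) satisfies every constraint, so the LP is feasible; the constraints give a ≤ 11 and b ≤ 14, which with a, b ≥ 0 keep the feasible region inside a bounded box. A feasible, bounded LP attains a finite optimum at a vertex.

Evaluating z = -9a + 2b at each vertex:
  (0, 0): z = 0
  (8.5, 0): z = -76.5
  (8.4, 0.4): z = -74.8
  (0, 2.5): z = 5

Feasible with finite optimum z* = -76.5 at (8.5, 0).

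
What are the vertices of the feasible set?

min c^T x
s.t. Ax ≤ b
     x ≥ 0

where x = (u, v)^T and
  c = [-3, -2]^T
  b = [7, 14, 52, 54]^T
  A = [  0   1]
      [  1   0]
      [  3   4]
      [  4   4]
Each vertex is the intersection of two constraint boundaries that also satisfies all remaining constraints:
  u = 0 and v = 0 → (0, 0)
  4u + 4v = 54 and v = 0 → (13.5, 0)
  v = 7 and 4u + 4v = 54 → (6.5, 7)
  v = 7 and u = 0 → (0, 7)

Vertices: (0, 0), (13.5, 0), (6.5, 7), (0, 7)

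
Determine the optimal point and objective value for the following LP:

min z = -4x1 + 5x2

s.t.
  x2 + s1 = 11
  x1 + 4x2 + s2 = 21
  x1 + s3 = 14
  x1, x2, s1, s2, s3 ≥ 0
Each vertex is the intersection of two constraint boundaries that also satisfies all remaining constraints:
  x1 = 0 and x2 = 0 → (0, 0)
  x1 = 14 and x2 = 0 → (14, 0)
  x1 + 4x2 = 21 and x1 = 14 → (14, 1.75)
  x1 + 4x2 = 21 and x1 = 0 → (0, 5.25)

Evaluating z = -4x1 + 5x2 at each vertex:
  (0, 0): z = 0
  (14, 0): z = -56
  (14, 1.75): z = -47.25
  (0, 5.25): z = 26.25

The minimum is at (14, 0) with z = -56.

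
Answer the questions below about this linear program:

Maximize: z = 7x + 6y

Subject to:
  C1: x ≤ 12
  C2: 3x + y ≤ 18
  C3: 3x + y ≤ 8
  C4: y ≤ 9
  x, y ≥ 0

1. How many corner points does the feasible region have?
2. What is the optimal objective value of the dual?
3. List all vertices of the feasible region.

1. 3
2. 48 (by strong duality, equal to the primal optimum)
3. (0, 0), (2.667, 0), (0, 8)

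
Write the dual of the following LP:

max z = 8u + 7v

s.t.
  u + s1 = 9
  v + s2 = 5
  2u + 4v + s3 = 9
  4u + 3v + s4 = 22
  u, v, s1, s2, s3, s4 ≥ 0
Minimize: z = 9y1 + 5y2 + 9y3 + 22y4

Subject to:
  C1: -y1 - 2y3 - 4y4 ≤ -8
  C2: -y2 - 4y3 - 3y4 ≤ -7
  y1, y2, y3, y4 ≥ 0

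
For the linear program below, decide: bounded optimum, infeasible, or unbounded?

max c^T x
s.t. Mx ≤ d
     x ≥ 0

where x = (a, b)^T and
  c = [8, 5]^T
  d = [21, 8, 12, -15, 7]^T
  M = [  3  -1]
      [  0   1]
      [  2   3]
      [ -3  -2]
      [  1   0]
The point (6, 0) satisfies every constraint, so the LP is feasible; the constraints give a ≤ 7 and b ≤ 8, which with a, b ≥ 0 keep the feasible region inside a bounded box. A feasible, bounded LP attains a finite optimum at a vertex.

Bounded optimum: z* = 48 at (6, 0).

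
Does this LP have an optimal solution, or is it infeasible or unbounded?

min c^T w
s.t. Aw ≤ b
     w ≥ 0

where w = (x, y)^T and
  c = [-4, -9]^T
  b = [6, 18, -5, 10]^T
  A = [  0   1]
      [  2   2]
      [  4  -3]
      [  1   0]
The point (3, 6) satisfies every constraint, so the LP is feasible; the constraints give x ≤ 10 and y ≤ 6, which with x, y ≥ 0 keep the feasible region inside a bounded box. A feasible, bounded LP attains a finite optimum at a vertex.

Feasible with finite optimum z* = -66 at (3, 6).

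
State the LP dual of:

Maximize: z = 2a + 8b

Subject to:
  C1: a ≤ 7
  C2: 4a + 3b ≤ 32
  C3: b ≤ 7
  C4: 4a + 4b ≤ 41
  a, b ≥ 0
Minimize: z = 7y1 + 32y2 + 7y3 + 41y4

Subject to:
  C1: -y1 - 4y2 - 4y4 ≤ -2
  C2: -3y2 - y3 - 4y4 ≤ -8
  y1, y2, y3, y4 ≥ 0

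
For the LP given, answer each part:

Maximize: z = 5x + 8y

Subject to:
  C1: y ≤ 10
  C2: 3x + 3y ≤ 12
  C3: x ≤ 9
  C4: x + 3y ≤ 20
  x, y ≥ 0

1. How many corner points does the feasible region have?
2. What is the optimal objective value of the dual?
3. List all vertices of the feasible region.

1. 3
2. 32 (by strong duality, equal to the primal optimum)
3. (0, 0), (4, 0), (0, 4)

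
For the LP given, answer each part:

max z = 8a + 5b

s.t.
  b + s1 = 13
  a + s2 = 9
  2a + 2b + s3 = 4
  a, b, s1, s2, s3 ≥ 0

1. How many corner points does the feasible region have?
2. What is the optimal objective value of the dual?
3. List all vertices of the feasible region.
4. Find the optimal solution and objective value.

1. 3
2. 16 (by strong duality, equal to the primal optimum)
3. (0, 0), (2, 0), (0, 2)
4. a = 2, b = 0, z = 16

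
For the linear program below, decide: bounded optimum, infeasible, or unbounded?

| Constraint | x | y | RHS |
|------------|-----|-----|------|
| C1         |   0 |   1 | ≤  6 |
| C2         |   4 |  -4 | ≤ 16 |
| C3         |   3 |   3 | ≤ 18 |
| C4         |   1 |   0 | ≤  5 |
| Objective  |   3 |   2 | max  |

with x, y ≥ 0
The point (5, 1) satisfies every constraint, so the LP is feasible; the constraints give x ≤ 5 and y ≤ 6, which with x, y ≥ 0 keep the feasible region inside a bounded box. A feasible, bounded LP attains a finite optimum at a vertex.

The LP has an optimal solution: (5, 1) with z = 17.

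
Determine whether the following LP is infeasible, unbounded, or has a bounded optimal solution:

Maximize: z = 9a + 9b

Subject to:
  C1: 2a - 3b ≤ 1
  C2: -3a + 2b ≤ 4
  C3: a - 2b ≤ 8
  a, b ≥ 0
Feasible point: (0, 0) satisfies every constraint, so the LP is feasible.
Direction d = (1, 1): for each constraint row a, a·d ≤ 0 —
  (2)(1) + (-3)(1) = -1 ≤ 0
  (-3)(1) + (2)(1) = -1 ≤ 0
  (1)(1) + (-2)(1) = -1 ≤ 0
and d ≥ 0, so (0, 0) + t·d stays feasible for every t ≥ 0. Along this ray z = 9a + 9b changes by 18 per unit t, so z → +∞.

The LP is unbounded; z can be made arbitrarily large.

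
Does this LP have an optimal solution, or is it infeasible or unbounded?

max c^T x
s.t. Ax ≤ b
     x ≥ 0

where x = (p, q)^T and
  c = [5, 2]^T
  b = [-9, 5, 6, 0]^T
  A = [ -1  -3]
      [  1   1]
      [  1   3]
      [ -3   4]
One constraint requires p + 3q ≤ 6, while the constraint -p - 3q ≤ -9 is equivalent to p + 3q ≥ 9. Together they would need 9 ≤ p + 3q ≤ 6, which is impossible since 9 > 6. No point satisfies all constraints.

Infeasible: no point satisfies all constraints simultaneously.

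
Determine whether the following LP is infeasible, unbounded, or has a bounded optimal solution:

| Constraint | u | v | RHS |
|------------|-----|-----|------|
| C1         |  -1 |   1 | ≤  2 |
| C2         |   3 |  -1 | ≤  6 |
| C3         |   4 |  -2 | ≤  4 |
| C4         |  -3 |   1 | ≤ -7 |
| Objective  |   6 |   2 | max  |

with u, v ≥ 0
C2 requires 3u - v ≤ 6, while C4 (-3u + v ≤ -7) is equivalent to 3u - v ≥ 7. Together they would need 7 ≤ 3u - v ≤ 6, which is impossible since 7 > 6. No point satisfies all constraints.

The feasible region is empty; the LP is infeasible.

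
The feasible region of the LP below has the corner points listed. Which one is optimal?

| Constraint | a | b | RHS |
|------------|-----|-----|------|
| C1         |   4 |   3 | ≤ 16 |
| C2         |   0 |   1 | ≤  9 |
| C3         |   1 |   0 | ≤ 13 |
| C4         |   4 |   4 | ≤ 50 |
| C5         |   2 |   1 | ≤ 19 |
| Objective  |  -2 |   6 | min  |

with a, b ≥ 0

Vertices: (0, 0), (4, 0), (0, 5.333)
Evaluating z = -2a + 6b at each vertex:
  (0, 0): z = 0
  (4, 0): z = -8
  (0, 5.333): z = 32

The smallest value is z = -8, attained at (4, 0).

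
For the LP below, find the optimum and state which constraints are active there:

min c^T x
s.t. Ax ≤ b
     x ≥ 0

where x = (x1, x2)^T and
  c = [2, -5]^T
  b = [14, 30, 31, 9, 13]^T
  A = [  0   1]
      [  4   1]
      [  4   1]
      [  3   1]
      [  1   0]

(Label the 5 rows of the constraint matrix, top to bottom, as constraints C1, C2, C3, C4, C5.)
Optimal: x1 = 0, x2 = 9
Binding: C4, x1 ≥ 0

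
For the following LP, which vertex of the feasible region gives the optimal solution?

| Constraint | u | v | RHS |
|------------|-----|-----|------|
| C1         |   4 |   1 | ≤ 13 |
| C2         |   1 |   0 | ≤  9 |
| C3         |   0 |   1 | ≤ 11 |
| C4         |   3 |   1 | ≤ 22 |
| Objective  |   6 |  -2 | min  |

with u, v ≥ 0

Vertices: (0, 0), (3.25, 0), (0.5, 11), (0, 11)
Evaluating z = 6u - 2v at each vertex:
  (0, 0): z = 0
  (3.25, 0): z = 19.5
  (0.5, 11): z = -19
  (0, 11): z = -22

The smallest value is z = -22, attained at (0, 11).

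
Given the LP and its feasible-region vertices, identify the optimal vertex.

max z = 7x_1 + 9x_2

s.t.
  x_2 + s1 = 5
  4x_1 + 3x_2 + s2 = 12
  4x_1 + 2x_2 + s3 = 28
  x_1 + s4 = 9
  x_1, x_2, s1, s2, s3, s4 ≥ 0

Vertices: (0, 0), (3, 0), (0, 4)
(0, 4) with z = 36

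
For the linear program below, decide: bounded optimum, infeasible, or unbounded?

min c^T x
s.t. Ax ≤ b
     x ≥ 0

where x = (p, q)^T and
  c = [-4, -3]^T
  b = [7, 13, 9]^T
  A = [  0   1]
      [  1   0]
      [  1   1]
The point (9, 0) satisfies every constraint, so the LP is feasible; the constraints give p ≤ 13 and q ≤ 7, which with p, q ≥ 0 keep the feasible region inside a bounded box. A feasible, bounded LP attains a finite optimum at a vertex.

Evaluating z = -4p - 3q at each vertex:
  (0, 0): z = 0
  (9, 0): z = -36
  (2, 7): z = -29
  (0, 7): z = -21

Bounded optimum: z* = -36 at (9, 0).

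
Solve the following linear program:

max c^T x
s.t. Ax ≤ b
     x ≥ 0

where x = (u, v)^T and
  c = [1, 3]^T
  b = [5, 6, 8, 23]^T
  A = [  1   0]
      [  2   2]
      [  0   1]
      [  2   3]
u = 0, v = 3, z = 9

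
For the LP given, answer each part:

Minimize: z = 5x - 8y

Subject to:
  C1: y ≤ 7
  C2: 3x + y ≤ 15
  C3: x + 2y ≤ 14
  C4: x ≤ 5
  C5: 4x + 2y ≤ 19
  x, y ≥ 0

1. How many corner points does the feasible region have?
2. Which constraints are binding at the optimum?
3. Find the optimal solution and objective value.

1. 4
2. C1, C3, x ≥ 0
3. x = 0, y = 7, z = -56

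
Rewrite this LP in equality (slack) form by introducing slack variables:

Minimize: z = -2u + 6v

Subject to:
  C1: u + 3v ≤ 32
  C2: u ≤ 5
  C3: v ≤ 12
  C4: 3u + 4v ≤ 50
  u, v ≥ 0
min z = -2u + 6v

s.t.
  u + 3v + s1 = 32
  u + s2 = 5
  v + s3 = 12
  3u + 4v + s4 = 50
  u, v, s1, s2, s3, s4 ≥ 0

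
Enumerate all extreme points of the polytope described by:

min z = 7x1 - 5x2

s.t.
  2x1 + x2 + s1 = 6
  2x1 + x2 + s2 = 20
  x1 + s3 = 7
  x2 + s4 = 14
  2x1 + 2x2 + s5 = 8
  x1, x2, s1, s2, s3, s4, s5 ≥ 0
Each vertex is the intersection of two constraint boundaries that also satisfies all remaining constraints:
  x1 = 0 and x2 = 0 → (0, 0)
  2x1 + x2 = 6 and x2 = 0 → (3, 0)
  2x1 + x2 = 6 and 2x1 + 2x2 = 8 → (2, 2)
  2x1 + 2x2 = 8 and x1 = 0 → (0, 4)

Vertices: (0, 0), (3, 0), (2, 2), (0, 4)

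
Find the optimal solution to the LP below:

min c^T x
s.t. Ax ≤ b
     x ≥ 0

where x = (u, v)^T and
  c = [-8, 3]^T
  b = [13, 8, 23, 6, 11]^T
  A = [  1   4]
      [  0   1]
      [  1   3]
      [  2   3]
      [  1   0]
Each vertex is the intersection of two constraint boundaries that also satisfies all remaining constraints:
  u = 0 and v = 0 → (0, 0)
  2u + 3v = 6 and v = 0 → (3, 0)
  2u + 3v = 6 and u = 0 → (0, 2)

Evaluating z = -8u + 3v at each vertex:
  (0, 0): z = 0
  (3, 0): z = -24
  (0, 2): z = 6

The minimum is at (3, 0) with z = -24.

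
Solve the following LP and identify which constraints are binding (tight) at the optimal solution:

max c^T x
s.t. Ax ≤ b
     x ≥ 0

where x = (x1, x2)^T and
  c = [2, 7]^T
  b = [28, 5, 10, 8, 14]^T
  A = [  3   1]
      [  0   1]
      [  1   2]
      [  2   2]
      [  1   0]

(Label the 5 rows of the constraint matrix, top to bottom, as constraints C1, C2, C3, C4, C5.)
Optimal: x1 = 0, x2 = 4
Slack at optimum:
  C1: slack = 24
  C2: slack = 1
  C3: slack = 2
  C4: slack = 0 (binding)
  C5: slack = 14
  x1 ≥ 0: x1 = 0 (binding)
  x2 ≥ 0: x2 = 4
Binding constraints: C4, x1 ≥ 0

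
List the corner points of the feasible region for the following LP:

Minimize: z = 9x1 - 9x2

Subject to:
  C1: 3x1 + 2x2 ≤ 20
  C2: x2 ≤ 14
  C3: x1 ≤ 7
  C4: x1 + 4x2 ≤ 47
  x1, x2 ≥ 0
Each vertex is the intersection of two constraint boundaries that also satisfies all remaining constraints:
  x1 = 0 and x2 = 0 → (0, 0)
  3x1 + 2x2 = 20 and x2 = 0 → (6.667, 0)
  3x1 + 2x2 = 20 and x1 = 0 → (0, 10)

Vertices: (0, 0), (6.667, 0), (0, 10)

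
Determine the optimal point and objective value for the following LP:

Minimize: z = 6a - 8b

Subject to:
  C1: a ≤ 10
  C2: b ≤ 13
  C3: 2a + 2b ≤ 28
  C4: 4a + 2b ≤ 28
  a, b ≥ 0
Each vertex is the intersection of two constraint boundaries that also satisfies all remaining constraints:
  a = 0 and b = 0 → (0, 0)
  4a + 2b = 28 and b = 0 → (7, 0)
  b = 13 and 4a + 2b = 28 → (0.5, 13)
  b = 13 and a = 0 → (0, 13)

Evaluating z = 6a - 8b at each vertex:
  (0, 0): z = 0
  (7, 0): z = 42
  (0.5, 13): z = -101
  (0, 13): z = -104

The minimum is at (0, 13) with z = -104.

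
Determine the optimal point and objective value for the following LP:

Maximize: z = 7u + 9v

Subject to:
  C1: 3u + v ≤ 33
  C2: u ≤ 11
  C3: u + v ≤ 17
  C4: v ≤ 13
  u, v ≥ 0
u = 4, v = 13, z = 145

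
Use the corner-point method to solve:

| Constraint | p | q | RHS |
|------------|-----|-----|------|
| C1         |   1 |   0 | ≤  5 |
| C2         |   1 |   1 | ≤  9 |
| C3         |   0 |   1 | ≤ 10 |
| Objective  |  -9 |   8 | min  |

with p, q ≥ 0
p = 5, q = 0, z = -45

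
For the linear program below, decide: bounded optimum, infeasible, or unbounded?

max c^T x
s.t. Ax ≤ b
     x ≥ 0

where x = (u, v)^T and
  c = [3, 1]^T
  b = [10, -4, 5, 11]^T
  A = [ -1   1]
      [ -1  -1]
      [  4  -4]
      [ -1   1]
Feasible point: (0, 4) satisfies every constraint, so the LP is feasible.
Direction d = (1, 1): for each constraint row a, a·d ≤ 0 —
  (-1)(1) + (1)(1) = 0 ≤ 0
  (-1)(1) + (-1)(1) = -2 ≤ 0
  (4)(1) + (-4)(1) = 0 ≤ 0
  (-1)(1) + (1)(1) = 0 ≤ 0
and d ≥ 0, so (0, 4) + t·d stays feasible for every t ≥ 0. Along this ray z = 3u + v changes by 4 per unit t, so z → +∞.

Unbounded: there is a feasible ray along which z → +∞.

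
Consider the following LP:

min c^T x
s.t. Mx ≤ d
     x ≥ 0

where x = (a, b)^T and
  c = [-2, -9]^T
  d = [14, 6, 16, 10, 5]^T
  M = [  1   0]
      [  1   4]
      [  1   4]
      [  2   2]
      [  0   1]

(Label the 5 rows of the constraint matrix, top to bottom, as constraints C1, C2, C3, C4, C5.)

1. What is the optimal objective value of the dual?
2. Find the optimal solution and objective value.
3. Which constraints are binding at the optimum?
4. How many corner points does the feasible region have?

1. -13.5 (by strong duality, equal to the primal optimum)
2. a = 0, b = 1.5, z = -13.5
3. C2, a ≥ 0
4. 4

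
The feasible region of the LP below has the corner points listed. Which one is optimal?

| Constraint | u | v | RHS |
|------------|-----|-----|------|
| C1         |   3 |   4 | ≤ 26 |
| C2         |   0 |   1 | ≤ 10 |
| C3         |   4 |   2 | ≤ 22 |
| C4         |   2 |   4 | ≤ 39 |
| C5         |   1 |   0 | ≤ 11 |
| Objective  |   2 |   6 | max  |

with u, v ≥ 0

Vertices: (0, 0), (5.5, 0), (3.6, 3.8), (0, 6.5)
Evaluating z = 2u + 6v at each vertex:
  (0, 0): z = 0
  (5.5, 0): z = 11
  (3.6, 3.8): z = 30
  (0, 6.5): z = 39

The largest value is z = 39, attained at (0, 6.5).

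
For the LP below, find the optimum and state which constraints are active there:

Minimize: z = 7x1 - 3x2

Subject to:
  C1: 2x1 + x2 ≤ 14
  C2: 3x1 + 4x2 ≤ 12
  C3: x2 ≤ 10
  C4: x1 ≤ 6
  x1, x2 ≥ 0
Optimal: x1 = 0, x2 = 3
Slack at optimum:
  C1: slack = 11
  C2: slack = 0 (binding)
  C3: slack = 7
  C4: slack = 6
  x1 ≥ 0: x1 = 0 (binding)
  x2 ≥ 0: x2 = 3
Binding constraints: C2, x1 ≥ 0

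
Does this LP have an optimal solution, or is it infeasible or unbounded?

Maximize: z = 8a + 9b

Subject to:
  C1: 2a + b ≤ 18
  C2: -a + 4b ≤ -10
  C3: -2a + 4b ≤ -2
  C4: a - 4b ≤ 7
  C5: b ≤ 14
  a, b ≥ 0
C4 requires a - 4b ≤ 7, while C2 (-a + 4b ≤ -10) is equivalent to a - 4b ≥ 10. Together they would need 10 ≤ a - 4b ≤ 7, which is impossible since 10 > 7. No point satisfies all constraints.

Infeasible: no point satisfies all constraints simultaneously.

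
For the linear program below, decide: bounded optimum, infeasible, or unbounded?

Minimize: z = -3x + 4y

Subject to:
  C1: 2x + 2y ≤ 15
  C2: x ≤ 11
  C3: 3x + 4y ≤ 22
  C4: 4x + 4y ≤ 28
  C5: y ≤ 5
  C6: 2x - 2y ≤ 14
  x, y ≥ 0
The point (7, 0) satisfies every constraint, so the LP is feasible; the constraints give x ≤ 11 and y ≤ 5, which with x, y ≥ 0 keep the feasible region inside a bounded box. A feasible, bounded LP attains a finite optimum at a vertex.

Feasible with finite optimum z* = -21 at (7, 0).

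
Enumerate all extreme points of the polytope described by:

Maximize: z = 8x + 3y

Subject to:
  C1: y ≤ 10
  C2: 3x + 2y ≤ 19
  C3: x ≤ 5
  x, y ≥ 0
Each vertex is the intersection of two constraint boundaries that also satisfies all remaining constraints:
  x = 0 and y = 0 → (0, 0)
  x = 5 and y = 0 → (5, 0)
  3x + 2y = 19 and x = 5 → (5, 2)
  3x + 2y = 19 and x = 0 → (0, 9.5)

Vertices: (0, 0), (5, 0), (5, 2), (0, 9.5)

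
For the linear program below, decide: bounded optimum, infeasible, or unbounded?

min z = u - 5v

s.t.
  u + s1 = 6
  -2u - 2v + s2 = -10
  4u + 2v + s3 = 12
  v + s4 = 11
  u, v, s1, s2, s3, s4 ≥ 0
The point (0, 6) satisfies every constraint, so the LP is feasible; the constraints give u ≤ 6 and v ≤ 11, which with u, v ≥ 0 keep the feasible region inside a bounded box. A feasible, bounded LP attains a finite optimum at a vertex.

Bounded optimum: z* = -30 at (0, 6).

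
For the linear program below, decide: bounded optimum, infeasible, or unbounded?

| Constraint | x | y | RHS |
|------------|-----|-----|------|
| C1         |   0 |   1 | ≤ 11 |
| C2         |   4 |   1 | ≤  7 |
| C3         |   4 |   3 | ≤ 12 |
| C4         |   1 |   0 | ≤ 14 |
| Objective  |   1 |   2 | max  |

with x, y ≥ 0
The point (0, 4) satisfies every constraint, so the LP is feasible; the constraints give x ≤ 14 and y ≤ 11, which with x, y ≥ 0 keep the feasible region inside a bounded box. A feasible, bounded LP attains a finite optimum at a vertex.

Evaluating z = x + 2y at each vertex:
  (0, 0): z = 0
  (1.75, 0): z = 1.75
  (1.125, 2.5): z = 6.125
  (0, 4): z = 8

Feasible with finite optimum z* = 8 at (0, 4).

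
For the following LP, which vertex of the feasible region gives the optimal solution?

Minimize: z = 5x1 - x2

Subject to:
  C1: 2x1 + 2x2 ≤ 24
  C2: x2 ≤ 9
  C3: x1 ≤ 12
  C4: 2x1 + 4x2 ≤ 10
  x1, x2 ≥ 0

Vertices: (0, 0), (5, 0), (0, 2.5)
Evaluating z = 5x1 - x2 at each vertex:
  (0, 0): z = 0
  (5, 0): z = 25
  (0, 2.5): z = -2.5

The smallest value is z = -2.5, attained at (0, 2.5).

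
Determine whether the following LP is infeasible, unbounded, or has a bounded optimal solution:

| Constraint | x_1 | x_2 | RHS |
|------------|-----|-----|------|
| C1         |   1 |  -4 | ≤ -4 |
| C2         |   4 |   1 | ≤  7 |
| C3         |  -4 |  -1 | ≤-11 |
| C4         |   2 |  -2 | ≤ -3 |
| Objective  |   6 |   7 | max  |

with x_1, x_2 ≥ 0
C2 requires 4x_1 + x_2 ≤ 7, while C3 (-4x_1 - x_2 ≤ -11) is equivalent to 4x_1 + x_2 ≥ 11. Together they would need 11 ≤ 4x_1 + x_2 ≤ 7, which is impossible since 11 > 7. No point satisfies all constraints.

Infeasible: no point satisfies all constraints simultaneously.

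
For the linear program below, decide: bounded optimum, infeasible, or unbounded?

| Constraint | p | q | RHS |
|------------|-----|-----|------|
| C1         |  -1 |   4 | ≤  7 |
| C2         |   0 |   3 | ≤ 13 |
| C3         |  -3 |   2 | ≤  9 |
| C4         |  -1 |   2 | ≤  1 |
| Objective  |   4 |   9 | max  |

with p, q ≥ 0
Feasible point: (0, 0) satisfies every constraint, so the LP is feasible.
Direction d = (1, 0): for each constraint row a, a·d ≤ 0 —
  (-1)(1) + (4)(0) = -1 ≤ 0
  (0)(1) + (3)(0) = 0 ≤ 0
  (-3)(1) + (2)(0) = -3 ≤ 0
  (-1)(1) + (2)(0) = -1 ≤ 0
and d ≥ 0, so (0, 0) + t·d stays feasible for every t ≥ 0. Along this ray z = 4p + 9q changes by 4 per unit t, so z → +∞.

Unbounded: there is a feasible ray along which z → +∞.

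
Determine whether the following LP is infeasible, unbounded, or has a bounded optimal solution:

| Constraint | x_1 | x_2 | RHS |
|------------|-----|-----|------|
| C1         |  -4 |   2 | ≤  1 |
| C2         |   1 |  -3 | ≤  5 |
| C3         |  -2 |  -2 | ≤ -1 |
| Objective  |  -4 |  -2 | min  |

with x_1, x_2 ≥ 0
Feasible point: (1, 0) satisfies every constraint, so the LP is feasible.
Direction d = (1, 1): for each constraint row a, a·d ≤ 0 —
  (-4)(1) + (2)(1) = -2 ≤ 0
  (1)(1) + (-3)(1) = -2 ≤ 0
  (-2)(1) + (-2)(1) = -4 ≤ 0
and d ≥ 0, so (1, 0) + t·d stays feasible for every t ≥ 0. Along this ray z = -4x_1 - 2x_2 changes by -6 per unit t, so z → −∞.

Unbounded — the objective can decrease without bound over the feasible region.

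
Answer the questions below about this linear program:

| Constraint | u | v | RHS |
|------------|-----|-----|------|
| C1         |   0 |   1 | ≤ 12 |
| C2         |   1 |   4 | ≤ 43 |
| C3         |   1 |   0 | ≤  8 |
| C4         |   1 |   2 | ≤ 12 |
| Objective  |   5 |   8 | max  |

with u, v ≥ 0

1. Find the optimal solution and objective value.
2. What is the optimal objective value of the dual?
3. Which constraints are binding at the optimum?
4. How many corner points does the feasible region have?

1. u = 8, v = 2, z = 56
2. 56 (by strong duality, equal to the primal optimum)
3. C3, C4
4. 4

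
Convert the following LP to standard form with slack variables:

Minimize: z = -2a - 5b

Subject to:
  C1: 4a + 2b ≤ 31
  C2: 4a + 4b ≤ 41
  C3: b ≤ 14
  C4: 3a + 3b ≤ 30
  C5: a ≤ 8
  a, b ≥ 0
min z = -2a - 5b

s.t.
  4a + 2b + s1 = 31
  4a + 4b + s2 = 41
  b + s3 = 14
  3a + 3b + s4 = 30
  a + s5 = 8
  a, b, s1, s2, s3, s4, s5 ≥ 0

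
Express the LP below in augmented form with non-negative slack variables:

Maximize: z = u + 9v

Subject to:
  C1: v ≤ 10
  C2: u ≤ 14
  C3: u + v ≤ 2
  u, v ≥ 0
max z = u + 9v

s.t.
  v + s1 = 10
  u + s2 = 14
  u + v + s3 = 2
  u, v, s1, s2, s3 ≥ 0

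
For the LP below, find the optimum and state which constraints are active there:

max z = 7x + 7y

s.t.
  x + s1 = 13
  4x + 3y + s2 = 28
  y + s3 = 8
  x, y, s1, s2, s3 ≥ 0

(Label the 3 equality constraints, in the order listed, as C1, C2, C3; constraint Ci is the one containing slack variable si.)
Optimal: x = 1, y = 8
Slack at optimum:
  C1: slack = 12
  C2: slack = 0 (binding)
  C3: slack = 0 (binding)
  x ≥ 0: x = 1
  y ≥ 0: y = 8
Binding constraints: C2, C3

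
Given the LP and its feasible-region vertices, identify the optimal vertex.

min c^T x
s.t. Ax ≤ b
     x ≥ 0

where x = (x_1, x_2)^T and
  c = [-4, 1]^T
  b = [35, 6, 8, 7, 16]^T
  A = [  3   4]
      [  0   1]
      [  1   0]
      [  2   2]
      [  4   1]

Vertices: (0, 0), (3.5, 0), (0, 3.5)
Evaluating z = -4x_1 + x_2 at each vertex:
  (0, 0): z = 0
  (3.5, 0): z = -14
  (0, 3.5): z = 3.5

The smallest value is z = -14, attained at (3.5, 0).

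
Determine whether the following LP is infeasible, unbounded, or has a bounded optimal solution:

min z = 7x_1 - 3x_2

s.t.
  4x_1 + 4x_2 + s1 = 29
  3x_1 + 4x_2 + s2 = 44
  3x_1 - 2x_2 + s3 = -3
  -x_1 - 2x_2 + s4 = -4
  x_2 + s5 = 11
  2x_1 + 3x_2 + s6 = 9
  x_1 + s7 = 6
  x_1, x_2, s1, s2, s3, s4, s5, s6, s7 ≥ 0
The point (0, 3) satisfies every constraint, so the LP is feasible; the constraints give x_1 ≤ 6 and x_2 ≤ 11, which with x_1, x_2 ≥ 0 keep the feasible region inside a bounded box. A feasible, bounded LP attains a finite optimum at a vertex.

Evaluating z = 7x_1 - 3x_2 at each vertex:
  (0, 2): z = -6
  (0.25, 1.875): z = -3.875
  (0.6923, 2.538): z = -2.769
  (0, 3): z = -9

Feasible with finite optimum z* = -9 at (0, 3).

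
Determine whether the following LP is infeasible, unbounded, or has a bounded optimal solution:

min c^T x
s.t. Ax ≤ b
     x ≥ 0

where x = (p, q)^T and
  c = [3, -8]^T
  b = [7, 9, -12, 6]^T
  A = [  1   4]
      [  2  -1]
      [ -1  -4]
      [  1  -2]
One constraint requires p + 4q ≤ 7, while the constraint -p - 4q ≤ -12 is equivalent to p + 4q ≥ 12. Together they would need 12 ≤ p + 4q ≤ 7, which is impossible since 12 > 7. No point satisfies all constraints.

Infeasible — the constraint set is empty.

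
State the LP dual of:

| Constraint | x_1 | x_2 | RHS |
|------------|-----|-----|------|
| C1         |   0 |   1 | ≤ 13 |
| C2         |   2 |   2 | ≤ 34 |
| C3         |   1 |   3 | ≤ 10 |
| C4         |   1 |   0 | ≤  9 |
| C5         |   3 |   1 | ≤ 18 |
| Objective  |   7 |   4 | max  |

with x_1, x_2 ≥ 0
Minimize: z = 13y1 + 34y2 + 10y3 + 9y4 + 18y5

Subject to:
  C1: -2y2 - y3 - y4 - 3y5 ≤ -7
  C2: -y1 - 2y2 - 3y3 - y5 ≤ -4
  y1, y2, y3, y4, y5 ≥ 0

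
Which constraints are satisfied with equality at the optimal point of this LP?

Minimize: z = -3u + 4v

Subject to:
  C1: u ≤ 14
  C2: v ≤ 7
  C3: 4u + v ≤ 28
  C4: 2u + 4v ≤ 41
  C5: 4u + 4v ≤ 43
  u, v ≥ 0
Optimal: u = 7, v = 0
Slack at optimum:
  C1: slack = 7
  C2: slack = 7
  C3: slack = 0 (binding)
  C4: slack = 27
  C5: slack = 15
  u ≥ 0: u = 7
  v ≥ 0: v = 0 (binding)
Binding constraints: C3, v ≥ 0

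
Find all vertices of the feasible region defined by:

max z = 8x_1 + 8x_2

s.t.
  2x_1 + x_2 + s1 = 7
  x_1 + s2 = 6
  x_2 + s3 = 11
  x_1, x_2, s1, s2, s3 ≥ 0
Each vertex is the intersection of two constraint boundaries that also satisfies all remaining constraints:
  x_1 = 0 and x_2 = 0 → (0, 0)
  2x_1 + x_2 = 7 and x_2 = 0 → (3.5, 0)
  2x_1 + x_2 = 7 and x_1 = 0 → (0, 7)

Vertices: (0, 0), (3.5, 0), (0, 7)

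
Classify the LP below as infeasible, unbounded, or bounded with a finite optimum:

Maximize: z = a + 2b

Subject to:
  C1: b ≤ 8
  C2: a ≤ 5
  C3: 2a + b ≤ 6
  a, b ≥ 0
The point (0, 6) satisfies every constraint, so the LP is feasible; the constraints give a ≤ 5 and b ≤ 8, which with a, b ≥ 0 keep the feasible region inside a bounded box. A feasible, bounded LP attains a finite optimum at a vertex.

Evaluating z = a + 2b at each vertex:
  (0, 0): z = 0
  (3, 0): z = 3
  (0, 6): z = 12

Feasible with finite optimum z* = 12 at (0, 6).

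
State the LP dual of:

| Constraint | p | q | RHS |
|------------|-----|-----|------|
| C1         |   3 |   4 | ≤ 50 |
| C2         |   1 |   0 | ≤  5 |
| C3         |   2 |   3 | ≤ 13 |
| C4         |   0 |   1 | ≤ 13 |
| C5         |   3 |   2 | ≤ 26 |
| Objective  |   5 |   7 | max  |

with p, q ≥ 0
Minimize: z = 50y1 + 5y2 + 13y3 + 13y4 + 26y5

Subject to:
  C1: -3y1 - y2 - 2y3 - 3y5 ≤ -5
  C2: -4y1 - 3y3 - y4 - 2y5 ≤ -7
  y1, y2, y3, y4, y5 ≥ 0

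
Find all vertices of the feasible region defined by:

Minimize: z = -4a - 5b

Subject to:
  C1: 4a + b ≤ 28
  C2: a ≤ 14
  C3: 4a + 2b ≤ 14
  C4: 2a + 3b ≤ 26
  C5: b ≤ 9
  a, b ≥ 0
Each vertex is the intersection of two constraint boundaries that also satisfies all remaining constraints:
  a = 0 and b = 0 → (0, 0)
  4a + 2b = 14 and b = 0 → (3.5, 0)
  4a + 2b = 14 and a = 0 → (0, 7)

Vertices: (0, 0), (3.5, 0), (0, 7)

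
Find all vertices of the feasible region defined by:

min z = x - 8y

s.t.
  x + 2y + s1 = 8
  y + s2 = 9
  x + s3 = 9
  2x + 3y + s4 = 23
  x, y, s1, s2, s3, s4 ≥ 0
Each vertex is the intersection of two constraint boundaries that also satisfies all remaining constraints:
  x = 0 and y = 0 → (0, 0)
  x + 2y = 8 and y = 0 → (8, 0)
  x + 2y = 8 and x = 0 → (0, 4)

Vertices: (0, 0), (8, 0), (0, 4)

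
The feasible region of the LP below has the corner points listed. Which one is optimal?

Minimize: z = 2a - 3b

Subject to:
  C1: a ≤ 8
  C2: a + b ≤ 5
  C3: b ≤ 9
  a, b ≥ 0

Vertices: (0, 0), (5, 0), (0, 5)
Evaluating z = 2a - 3b at each vertex:
  (0, 0): z = 0
  (5, 0): z = 10
  (0, 5): z = -15

The smallest value is z = -15, attained at (0, 5).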